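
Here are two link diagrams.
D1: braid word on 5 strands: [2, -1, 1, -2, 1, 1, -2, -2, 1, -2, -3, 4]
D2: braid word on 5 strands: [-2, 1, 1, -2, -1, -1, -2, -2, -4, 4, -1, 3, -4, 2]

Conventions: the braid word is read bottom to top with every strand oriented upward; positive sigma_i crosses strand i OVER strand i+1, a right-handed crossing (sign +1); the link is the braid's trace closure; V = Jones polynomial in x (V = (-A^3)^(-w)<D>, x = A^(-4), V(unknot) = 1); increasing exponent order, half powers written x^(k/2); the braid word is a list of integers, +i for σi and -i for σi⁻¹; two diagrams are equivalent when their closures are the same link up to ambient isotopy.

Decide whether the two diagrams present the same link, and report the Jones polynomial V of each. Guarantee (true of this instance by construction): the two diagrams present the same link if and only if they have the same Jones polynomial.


same link: no
V(D1) = -x^-3 + 2x^-2 - 2x^-1 + 3 - 2x + 2x^2 - x^3  [12 crossings, <D> = -A^-12 + 2A^-8 - 2A^-4 + 3 - 2A^4 + 2A^8 - A^12, w = 0]
V(D2) = -x^-6 + x^-5 - x^-4 + 2x^-3 - x^-2 + x^-1  [14 crossings, <D> = A^-8 - A^-4 + 2 - A^4 + A^8 - A^12, w = -4]
insight: V(x) takes 2 values over 2 diagrams, fixing the grouping


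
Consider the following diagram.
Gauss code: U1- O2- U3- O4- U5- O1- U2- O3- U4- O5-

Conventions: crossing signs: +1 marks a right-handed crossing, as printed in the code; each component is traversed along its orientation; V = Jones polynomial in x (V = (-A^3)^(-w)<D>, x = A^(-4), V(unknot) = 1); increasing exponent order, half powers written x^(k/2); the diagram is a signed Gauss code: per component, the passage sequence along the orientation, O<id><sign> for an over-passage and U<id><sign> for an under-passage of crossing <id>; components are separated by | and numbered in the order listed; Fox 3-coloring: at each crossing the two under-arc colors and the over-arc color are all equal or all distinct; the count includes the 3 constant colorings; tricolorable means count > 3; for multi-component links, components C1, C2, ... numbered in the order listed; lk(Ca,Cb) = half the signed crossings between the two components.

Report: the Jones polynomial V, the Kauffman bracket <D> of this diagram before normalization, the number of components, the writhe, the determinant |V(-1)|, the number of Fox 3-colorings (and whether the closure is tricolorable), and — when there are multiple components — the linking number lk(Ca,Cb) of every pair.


Jones polynomial: V(x) = -x^-7 + x^-6 - x^-5 + x^-4 + x^-2
<D> = -A^-7 - A + A^5 - A^9 + A^13; writhe -5
components 1, writhe -5 (5 crossings)
3-colorings: 3 of 3^5, det 5 — not tricolorable
note: V spans 5 powers of x: at least 5 crossings in any diagram


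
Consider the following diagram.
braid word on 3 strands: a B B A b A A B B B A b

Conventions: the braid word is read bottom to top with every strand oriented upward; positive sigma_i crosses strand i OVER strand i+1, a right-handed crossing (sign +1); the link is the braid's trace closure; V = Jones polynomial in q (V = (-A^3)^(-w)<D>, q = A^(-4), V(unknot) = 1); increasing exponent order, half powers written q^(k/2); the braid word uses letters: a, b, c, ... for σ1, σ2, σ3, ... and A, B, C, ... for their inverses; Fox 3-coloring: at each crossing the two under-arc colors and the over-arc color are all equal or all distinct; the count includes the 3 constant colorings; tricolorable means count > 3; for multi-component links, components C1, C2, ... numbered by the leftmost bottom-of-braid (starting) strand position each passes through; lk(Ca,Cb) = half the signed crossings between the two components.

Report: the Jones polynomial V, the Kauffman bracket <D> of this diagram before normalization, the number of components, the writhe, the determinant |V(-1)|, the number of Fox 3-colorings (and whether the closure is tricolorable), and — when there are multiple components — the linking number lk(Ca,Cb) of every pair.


V = q^-10 - 3q^-9 + 5q^-8 - 7q^-7 + 7q^-6 - 7q^-5 + 6q^-4 - 3q^-3 + 2q^-2
<D> = 2A^-10 - 3A^-6 + 6A^-2 - 7A^2 + 7A^6 - 7A^10 + 5A^14 - 3A^18 + A^22 (w = -6)
1 component over 12 crossings, w = -6
3 Fox colorings among 3^12, |V(-1)| = 41: not tricolorable
why: the span of V is 8, forcing >= 8 crossings in any diagram


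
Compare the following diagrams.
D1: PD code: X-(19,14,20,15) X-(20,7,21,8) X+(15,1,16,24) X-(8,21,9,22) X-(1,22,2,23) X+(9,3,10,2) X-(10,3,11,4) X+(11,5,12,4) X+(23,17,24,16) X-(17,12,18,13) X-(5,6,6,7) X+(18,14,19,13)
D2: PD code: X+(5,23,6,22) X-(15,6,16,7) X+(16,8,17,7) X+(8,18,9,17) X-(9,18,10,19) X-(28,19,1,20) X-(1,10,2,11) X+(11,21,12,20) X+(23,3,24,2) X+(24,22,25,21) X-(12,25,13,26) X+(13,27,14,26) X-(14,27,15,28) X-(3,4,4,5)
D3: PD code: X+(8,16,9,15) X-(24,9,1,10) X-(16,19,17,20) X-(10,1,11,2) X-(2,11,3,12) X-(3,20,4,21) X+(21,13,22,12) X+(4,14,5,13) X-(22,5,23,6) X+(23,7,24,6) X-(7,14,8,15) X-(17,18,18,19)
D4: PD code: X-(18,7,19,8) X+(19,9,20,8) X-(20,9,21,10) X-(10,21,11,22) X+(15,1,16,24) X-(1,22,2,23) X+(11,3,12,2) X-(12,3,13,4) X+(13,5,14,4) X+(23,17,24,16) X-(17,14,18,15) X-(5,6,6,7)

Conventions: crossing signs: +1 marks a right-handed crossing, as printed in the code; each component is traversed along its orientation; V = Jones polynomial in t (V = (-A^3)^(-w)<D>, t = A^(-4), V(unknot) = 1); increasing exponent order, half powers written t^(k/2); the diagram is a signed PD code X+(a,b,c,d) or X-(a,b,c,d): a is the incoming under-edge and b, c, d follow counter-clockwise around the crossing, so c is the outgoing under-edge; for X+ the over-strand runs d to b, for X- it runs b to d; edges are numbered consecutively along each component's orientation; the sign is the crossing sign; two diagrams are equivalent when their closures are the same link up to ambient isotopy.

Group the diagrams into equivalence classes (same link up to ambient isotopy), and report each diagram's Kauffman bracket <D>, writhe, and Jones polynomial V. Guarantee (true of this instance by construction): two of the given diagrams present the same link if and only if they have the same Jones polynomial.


grouping into links: {D1, D4} | {D2} | {D3}
V(D1) = t^-4 - t^-3 + t^-2 - 2t^-1 + 2 - t + t^2  (w -2, c 12, <D> = A^-14 - A^-10 + 2A^-6 - 2A^-2 + A^2 - A^6 + A^10)
V(D2) = t^-2 - t^-1 + 1 - t + t^2  [14 crossings, <D> = A^-8 - A^-4 + 1 - A^4 + A^8, w = 0]
V(D3) = -t^-4 + t^-3 + t^-1  (w -4, c 12, <D> = A^-8 + 1 - A^4)
V(D4) = t^-4 - t^-3 + t^-2 - 2t^-1 + 2 - t + t^2  (w -2, c 12, <D> = A^-14 - A^-10 + 2A^-6 - 2A^-2 + A^2 - A^6 + A^10)
why: 3 values of V(t) split the 4 diagrams


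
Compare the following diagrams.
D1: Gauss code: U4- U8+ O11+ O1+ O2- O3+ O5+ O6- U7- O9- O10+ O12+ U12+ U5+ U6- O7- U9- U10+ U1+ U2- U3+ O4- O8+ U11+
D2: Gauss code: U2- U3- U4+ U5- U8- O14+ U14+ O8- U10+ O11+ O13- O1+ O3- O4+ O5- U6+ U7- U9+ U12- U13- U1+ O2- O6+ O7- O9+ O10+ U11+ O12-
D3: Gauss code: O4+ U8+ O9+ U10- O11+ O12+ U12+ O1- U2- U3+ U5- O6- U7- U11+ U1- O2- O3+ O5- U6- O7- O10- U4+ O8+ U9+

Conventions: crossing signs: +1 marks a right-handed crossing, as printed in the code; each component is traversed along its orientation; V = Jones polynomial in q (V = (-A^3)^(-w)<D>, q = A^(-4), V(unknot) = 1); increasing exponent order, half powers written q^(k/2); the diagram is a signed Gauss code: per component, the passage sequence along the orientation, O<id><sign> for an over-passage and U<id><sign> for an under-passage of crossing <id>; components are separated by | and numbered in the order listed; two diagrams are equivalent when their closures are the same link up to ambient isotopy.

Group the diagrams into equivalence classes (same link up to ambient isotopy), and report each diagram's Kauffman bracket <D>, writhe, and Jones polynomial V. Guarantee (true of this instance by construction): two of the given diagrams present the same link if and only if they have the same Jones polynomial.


grouping into links: {D1} | {D2} | {D3}
V(D1) = 1  (w +2, c 12, <D> = A^6)
V(D2) = q^-2 - q^-1 + 1 - q + q^2  [14 crossings, <D> = A^-8 - A^-4 + 1 - A^4 + A^8, w = 0]
V(D3) = -q^-3 + q^-2 - q^-1 + 3 - q + q^2 - q^3  (w 0, c 12, <D> = -A^-12 + A^-8 - A^-4 + 3 - A^4 + A^8 - A^12)
key observation: comparing 3 Jones polynomials yields 3 groups


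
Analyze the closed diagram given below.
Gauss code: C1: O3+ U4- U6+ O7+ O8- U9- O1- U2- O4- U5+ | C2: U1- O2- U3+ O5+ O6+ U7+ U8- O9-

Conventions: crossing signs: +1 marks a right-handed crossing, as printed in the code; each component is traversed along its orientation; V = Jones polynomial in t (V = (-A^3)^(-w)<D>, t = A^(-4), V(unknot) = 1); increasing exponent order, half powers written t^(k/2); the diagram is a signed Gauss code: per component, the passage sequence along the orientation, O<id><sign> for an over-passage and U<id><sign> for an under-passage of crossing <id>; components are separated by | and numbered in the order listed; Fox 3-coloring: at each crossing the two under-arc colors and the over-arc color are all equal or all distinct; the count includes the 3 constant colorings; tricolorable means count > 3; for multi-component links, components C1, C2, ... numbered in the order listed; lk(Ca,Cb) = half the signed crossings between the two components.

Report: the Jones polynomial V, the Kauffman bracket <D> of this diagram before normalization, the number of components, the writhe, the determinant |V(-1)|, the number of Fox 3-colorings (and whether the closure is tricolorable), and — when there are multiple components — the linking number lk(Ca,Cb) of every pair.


Jones polynomial: V(t) = t^(-7/2) - 2t^(-5/2) + t^(-3/2) - 2t^(-1/2) + t^(1/2) - t^(3/2)
<D> = A^-9 - A^-5 + 2A^-1 - A^3 + 2A^7 - A^11; writhe -1
components 2, writhe -1 (9 crossings)
linking number lk(C1,C2) = 0
3-colorings: 3 of 3^9, det 8 — not tricolorable
note: det 8 = |V(-1)|; not divisible by 3, so not tricolorable


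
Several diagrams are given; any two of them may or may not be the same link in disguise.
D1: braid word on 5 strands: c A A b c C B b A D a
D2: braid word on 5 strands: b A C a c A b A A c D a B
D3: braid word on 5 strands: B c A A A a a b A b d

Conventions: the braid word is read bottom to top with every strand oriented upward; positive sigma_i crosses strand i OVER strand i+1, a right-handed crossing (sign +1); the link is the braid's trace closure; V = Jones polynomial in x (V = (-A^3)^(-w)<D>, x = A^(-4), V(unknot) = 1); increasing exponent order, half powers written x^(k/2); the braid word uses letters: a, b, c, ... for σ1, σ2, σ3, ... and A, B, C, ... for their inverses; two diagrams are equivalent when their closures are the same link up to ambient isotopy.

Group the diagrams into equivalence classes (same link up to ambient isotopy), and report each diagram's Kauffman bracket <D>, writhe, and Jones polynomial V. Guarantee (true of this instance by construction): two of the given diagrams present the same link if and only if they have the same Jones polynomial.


equivalence classes: {D1, D2, D3}
D1 (bracket A^-1 + A^7; 11 crossings at w = -1): V = -x^(-5/2) - x^(-1/2)
V(D2) = -x^(-5/2) - x^(-1/2)  [13 crossings, <D> = A^-1 + A^7, w = -1]
V(D3) = -x^(-5/2) - x^(-1/2)  [11 crossings, <D> = A^5 + A^13, w = +1]
key observation: one V(x) for all 3 diagrams — one class (guaranteed)


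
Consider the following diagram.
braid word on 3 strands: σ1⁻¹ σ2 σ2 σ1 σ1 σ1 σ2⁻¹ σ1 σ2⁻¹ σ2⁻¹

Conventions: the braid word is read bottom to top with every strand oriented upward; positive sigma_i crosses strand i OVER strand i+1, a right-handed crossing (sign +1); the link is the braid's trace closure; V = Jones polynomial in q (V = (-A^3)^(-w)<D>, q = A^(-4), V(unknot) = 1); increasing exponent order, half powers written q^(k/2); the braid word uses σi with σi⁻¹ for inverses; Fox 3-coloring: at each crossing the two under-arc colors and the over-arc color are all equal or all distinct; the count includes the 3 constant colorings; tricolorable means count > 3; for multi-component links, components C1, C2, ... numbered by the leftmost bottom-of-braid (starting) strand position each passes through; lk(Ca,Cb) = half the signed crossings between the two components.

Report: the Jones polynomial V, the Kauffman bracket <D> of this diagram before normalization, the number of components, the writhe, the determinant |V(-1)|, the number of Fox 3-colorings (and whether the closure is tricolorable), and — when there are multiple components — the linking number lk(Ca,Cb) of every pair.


V(q) = -q^-2 + 3q^-1 - 4 + 6q - 6q^2 + 6q^3 - 5q^4 + 3q^5 - q^6
bracket: -A^-18 + 3A^-14 - 5A^-10 + 6A^-6 - 6A^-2 + 6A^2 - 4A^6 + 3A^10 - A^14, w = +2
1 component, writhe +2, over 10 crossings
det 35, colorings 3 of 3^10 — not tricolorable
observation: V spans 8 powers of q: at least 8 crossings in any diagram


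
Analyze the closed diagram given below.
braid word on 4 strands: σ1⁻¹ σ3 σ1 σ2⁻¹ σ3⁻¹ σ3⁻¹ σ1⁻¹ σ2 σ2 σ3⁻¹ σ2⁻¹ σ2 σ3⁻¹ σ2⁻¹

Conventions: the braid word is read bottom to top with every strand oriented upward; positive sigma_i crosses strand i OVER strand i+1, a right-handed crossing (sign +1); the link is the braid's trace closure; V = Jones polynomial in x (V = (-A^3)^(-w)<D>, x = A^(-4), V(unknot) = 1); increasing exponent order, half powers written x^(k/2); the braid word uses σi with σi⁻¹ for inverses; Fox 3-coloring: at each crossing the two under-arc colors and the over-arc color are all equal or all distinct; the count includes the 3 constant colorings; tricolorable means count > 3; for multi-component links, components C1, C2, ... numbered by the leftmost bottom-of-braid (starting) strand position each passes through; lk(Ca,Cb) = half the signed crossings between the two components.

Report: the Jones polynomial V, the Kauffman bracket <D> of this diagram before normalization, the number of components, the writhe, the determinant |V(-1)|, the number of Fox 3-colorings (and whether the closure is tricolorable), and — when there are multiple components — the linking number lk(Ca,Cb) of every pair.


V(x) = -x^(-13/2) + 2x^(-11/2) - 3x^(-9/2) + 3x^(-7/2) - 4x^(-5/2) + 3x^(-3/2) - 3x^(-1/2) + x^(1/2)
bracket: A^-14 - 3A^-10 + 3A^-6 - 4A^-2 + 3A^2 - 3A^6 + 2A^10 - A^14, w = -4
2 components, writhe -4, over 14 crossings
lk(C1,C2) = -2
det 20, colorings 3 of 3^14 — not tricolorable
observation: w = -4 (over 14 crossings) is diagram-only; (-A^3)^(4) removes it from V


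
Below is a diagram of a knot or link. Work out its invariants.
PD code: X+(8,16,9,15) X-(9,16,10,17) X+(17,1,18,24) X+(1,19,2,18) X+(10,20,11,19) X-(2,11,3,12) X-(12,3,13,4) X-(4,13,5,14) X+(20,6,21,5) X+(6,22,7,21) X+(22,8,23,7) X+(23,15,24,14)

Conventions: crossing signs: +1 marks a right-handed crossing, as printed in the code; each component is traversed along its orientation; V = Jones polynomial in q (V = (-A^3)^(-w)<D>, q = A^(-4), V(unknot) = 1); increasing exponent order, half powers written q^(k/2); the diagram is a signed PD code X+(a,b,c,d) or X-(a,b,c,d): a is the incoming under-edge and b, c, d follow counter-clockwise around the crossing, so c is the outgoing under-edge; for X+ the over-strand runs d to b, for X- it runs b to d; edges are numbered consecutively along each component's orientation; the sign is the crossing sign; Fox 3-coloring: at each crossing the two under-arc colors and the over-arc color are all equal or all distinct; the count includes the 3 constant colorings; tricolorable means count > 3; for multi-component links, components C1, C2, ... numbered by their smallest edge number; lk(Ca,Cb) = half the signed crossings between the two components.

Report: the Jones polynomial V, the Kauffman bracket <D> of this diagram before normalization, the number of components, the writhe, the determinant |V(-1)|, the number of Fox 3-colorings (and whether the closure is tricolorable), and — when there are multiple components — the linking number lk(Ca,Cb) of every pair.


V(q) = -1 + 3q - 3q^2 + 5q^3 - 5q^4 + 4q^5 - 3q^6 + 2q^7 - q^8
bracket: -A^-20 + 2A^-16 - 3A^-12 + 4A^-8 - 5A^-4 + 5 - 3A^4 + 3A^8 - A^12, w = +4
1 component, writhe +4, over 12 crossings
det 27, colorings 9 of 3^12 — tricolorable
observation: V spans 8 powers of q: at least 8 crossings in any diagram


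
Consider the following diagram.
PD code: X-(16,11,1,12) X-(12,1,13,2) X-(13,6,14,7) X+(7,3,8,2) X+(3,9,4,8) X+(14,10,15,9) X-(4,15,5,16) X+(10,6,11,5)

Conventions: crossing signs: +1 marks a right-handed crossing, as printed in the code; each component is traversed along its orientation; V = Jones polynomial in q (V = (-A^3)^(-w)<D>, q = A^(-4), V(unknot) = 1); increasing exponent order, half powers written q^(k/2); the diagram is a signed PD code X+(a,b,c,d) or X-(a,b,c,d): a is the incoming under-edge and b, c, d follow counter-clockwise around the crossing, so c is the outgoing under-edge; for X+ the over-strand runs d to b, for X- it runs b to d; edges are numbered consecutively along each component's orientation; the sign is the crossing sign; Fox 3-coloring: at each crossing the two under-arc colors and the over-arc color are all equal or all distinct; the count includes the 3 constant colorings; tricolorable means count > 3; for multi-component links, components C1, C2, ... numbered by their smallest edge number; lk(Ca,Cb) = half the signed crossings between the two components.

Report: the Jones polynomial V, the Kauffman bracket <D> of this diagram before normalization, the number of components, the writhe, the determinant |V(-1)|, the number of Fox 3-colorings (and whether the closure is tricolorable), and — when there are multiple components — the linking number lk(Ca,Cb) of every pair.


V = -q^-3 + 2q^-2 - 2q^-1 + 3 - 2q + 2q^2 - q^3
<D> = -A^-12 + 2A^-8 - 2A^-4 + 3 - 2A^4 + 2A^8 - A^12 (w = 0)
1 component over 8 crossings, w = 0
3 Fox colorings among 3^8, |V(-1)| = 13: not tricolorable
why: w = 0 (over 8 crossings) is diagram-only; (-A^3)^(0) removes it from V


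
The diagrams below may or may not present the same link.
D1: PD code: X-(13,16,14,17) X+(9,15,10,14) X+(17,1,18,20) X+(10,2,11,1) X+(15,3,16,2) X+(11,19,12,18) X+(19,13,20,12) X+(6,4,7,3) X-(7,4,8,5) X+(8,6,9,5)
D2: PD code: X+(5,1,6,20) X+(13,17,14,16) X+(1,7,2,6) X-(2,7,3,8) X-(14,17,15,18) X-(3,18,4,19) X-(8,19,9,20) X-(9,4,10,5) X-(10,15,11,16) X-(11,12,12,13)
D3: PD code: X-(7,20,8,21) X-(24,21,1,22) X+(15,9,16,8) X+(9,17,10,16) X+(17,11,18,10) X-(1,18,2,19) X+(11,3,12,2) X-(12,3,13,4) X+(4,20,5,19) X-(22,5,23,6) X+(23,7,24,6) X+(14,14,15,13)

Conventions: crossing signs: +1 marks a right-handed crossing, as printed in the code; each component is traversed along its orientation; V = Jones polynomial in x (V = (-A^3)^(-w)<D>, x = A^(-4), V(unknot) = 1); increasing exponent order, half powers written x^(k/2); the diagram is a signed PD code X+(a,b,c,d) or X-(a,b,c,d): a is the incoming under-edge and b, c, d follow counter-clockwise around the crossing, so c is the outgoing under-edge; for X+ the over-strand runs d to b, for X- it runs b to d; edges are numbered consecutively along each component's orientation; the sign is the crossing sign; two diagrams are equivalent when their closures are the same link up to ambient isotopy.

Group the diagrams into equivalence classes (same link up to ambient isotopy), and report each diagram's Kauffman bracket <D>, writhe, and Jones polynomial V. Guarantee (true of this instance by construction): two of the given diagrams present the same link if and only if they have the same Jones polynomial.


classes: {D1} | {D2} | {D3}
V(D1) = x - x^2 + 2x^3 - x^4 + x^5 - x^6  [10 crossings, <D> = -A^-6 + A^-2 - A^2 + 2A^6 - A^10 + A^14, w = +6]
D2 (bracket A^-12; 10 crossings at w = -4): V = 1
D3 (bracket -A^-10 + A^-6 + A^2; 12 crossings at w = +2): V = x + x^3 - x^4
note: V(x) takes 3 values over 3 diagrams, fixing the grouping


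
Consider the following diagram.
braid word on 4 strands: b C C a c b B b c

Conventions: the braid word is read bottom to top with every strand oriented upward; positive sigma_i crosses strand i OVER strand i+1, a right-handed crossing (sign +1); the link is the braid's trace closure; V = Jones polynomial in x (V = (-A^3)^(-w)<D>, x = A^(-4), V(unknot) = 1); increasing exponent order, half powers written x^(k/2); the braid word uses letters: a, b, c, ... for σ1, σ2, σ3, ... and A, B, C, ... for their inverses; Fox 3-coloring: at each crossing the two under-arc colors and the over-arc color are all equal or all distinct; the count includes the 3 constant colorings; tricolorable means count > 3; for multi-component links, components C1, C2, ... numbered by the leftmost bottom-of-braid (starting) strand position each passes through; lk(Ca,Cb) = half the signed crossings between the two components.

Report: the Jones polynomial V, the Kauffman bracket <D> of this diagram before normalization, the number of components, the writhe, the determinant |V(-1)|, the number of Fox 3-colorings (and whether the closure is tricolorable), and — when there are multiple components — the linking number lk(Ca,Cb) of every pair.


V(x) = 1
bracket: -A^9, w = +3
1 component, writhe +3, over 9 crossings
det 1, colorings 3 of 3^9 — not tricolorable
observation: w = +3 shifts under R1 moves; the (-A^3)^(-3) factor cancels that in V


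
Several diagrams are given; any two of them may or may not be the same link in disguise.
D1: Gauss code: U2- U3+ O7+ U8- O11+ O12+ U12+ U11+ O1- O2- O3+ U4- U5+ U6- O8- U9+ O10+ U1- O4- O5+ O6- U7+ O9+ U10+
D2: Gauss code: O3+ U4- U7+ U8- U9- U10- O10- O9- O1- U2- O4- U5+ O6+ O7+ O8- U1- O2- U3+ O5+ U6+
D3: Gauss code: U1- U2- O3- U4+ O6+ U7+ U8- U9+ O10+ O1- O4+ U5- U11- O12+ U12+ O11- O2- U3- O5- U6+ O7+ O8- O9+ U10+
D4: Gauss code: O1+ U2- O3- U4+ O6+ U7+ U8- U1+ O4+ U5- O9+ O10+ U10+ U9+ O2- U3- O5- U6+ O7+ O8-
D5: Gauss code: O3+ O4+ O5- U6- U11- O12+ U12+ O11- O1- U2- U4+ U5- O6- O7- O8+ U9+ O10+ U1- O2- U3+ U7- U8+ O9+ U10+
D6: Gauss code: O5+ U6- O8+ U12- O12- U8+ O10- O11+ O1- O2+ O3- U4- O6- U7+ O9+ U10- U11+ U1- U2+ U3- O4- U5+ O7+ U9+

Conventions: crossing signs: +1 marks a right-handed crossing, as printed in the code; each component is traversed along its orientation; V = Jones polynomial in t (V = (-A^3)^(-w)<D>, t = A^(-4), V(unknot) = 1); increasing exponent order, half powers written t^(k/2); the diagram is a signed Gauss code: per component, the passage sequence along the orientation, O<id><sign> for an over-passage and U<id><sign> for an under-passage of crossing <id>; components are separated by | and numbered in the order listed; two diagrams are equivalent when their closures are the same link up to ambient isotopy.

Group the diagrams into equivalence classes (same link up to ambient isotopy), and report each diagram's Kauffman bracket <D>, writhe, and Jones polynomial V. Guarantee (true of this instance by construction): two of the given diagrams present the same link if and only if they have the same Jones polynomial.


classes: {D1, D2, D3, D4, D5, D6}
V(D1) = -t^-3 + 2t^-2 - 2t^-1 + 3 - 2t + 2t^2 - t^3  [12 crossings, <D> = -A^-6 + 2A^-2 - 2A^2 + 3A^6 - 2A^10 + 2A^14 - A^18, w = +2]
D2 (bracket -A^-18 + 2A^-14 - 2A^-10 + 3A^-6 - 2A^-2 + 2A^2 - A^6; 10 crossings at w = -2): V = -t^-3 + 2t^-2 - 2t^-1 + 3 - 2t + 2t^2 - t^3
V(D3) = -t^-3 + 2t^-2 - 2t^-1 + 3 - 2t + 2t^2 - t^3  (w 0, c 12, <D> = -A^-12 + 2A^-8 - 2A^-4 + 3 - 2A^4 + 2A^8 - A^12)
V(D4) = -t^-3 + 2t^-2 - 2t^-1 + 3 - 2t + 2t^2 - t^3  [10 crossings, <D> = -A^-6 + 2A^-2 - 2A^2 + 3A^6 - 2A^10 + 2A^14 - A^18, w = +2]
V(D5) = -t^-3 + 2t^-2 - 2t^-1 + 3 - 2t + 2t^2 - t^3  (w 0, c 12, <D> = -A^-12 + 2A^-8 - 2A^-4 + 3 - 2A^4 + 2A^8 - A^12)
D6 (bracket -A^-12 + 2A^-8 - 2A^-4 + 3 - 2A^4 + 2A^8 - A^12; 12 crossings at w = 0): V = -t^-3 + 2t^-2 - 2t^-1 + 3 - 2t + 2t^2 - t^3
note: all 6 diagrams share one V(t), hence one class


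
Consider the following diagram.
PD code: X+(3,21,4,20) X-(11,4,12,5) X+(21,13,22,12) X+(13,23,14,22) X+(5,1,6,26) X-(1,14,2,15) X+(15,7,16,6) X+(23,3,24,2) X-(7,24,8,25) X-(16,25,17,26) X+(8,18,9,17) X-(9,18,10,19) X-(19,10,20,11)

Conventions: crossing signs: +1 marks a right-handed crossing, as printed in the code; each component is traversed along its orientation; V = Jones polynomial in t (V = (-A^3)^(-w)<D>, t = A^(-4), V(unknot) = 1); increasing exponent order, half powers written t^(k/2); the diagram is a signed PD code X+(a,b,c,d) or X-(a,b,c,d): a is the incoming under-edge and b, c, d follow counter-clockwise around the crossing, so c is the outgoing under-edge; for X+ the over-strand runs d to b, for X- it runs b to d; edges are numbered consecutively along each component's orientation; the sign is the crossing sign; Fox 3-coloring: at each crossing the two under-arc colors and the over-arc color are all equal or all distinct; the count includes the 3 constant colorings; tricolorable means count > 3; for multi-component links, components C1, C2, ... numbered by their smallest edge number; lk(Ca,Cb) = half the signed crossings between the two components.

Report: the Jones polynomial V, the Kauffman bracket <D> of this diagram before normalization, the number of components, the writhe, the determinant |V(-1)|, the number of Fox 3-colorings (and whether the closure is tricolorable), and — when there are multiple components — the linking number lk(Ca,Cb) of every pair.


V = t^-1 - 1 + 2t - 2t^2 + 2t^3 - 2t^4 + t^5
<D> = -A^-17 + 2A^-13 - 2A^-9 + 2A^-5 - 2A^-1 + A^3 - A^7 (w = +1)
1 component over 13 crossings, w = +1
3 Fox colorings among 3^13, |V(-1)| = 11: not tricolorable
why: det 11 = |V(-1)|; not divisible by 3, so not tricolorable


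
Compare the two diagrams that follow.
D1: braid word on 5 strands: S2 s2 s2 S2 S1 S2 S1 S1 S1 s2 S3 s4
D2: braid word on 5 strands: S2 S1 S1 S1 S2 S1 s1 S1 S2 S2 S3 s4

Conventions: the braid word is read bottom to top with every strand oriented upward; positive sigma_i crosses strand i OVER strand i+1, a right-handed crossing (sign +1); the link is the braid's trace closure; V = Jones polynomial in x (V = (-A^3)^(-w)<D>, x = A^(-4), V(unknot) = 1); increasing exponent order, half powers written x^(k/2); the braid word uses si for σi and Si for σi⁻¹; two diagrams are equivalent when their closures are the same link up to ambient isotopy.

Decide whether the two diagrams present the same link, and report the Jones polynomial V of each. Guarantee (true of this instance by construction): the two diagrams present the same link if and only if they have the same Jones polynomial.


equivalent: no
V(D1) = -x^-4 + x^-3 + x^-1  (w -4, c 12, <D> = A^-8 + 1 - A^4)
V(D2) = -x^-10 + x^-9 - x^-8 + x^-7 - x^-6 + x^-5 + x^-3  [12 crossings, <D> = A^-12 + A^-4 - 1 + A^4 - A^8 + A^12 - A^16, w = -8]
key observation: V(x) takes 2 values over 2 diagrams, fixing the grouping


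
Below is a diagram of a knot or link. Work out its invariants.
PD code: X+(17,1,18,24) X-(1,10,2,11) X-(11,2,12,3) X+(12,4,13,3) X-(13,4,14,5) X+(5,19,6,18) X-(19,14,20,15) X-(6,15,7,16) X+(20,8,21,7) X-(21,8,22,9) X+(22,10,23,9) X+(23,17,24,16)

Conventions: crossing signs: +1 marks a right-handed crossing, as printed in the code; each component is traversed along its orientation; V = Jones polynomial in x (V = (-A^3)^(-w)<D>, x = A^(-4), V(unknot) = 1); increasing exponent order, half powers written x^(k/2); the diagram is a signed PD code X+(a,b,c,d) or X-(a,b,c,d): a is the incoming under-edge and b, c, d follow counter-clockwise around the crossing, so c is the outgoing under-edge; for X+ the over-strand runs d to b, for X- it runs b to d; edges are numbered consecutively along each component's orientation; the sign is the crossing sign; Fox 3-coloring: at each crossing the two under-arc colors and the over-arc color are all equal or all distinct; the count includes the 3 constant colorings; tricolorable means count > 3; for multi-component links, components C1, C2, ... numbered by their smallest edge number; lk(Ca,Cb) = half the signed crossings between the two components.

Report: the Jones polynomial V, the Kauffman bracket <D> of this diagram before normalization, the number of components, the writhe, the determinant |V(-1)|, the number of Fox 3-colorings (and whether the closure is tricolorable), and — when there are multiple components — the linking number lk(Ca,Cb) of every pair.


V = -x^-3 + 2x^-2 - 2x^-1 + 3 - 2x + 2x^2 - x^3
<D> = -A^-12 + 2A^-8 - 2A^-4 + 3 - 2A^4 + 2A^8 - A^12 (w = 0)
1 component over 12 crossings, w = 0
3 Fox colorings among 3^12, |V(-1)| = 13: not tricolorable
why: w = 0 (over 12 crossings) is diagram-only; (-A^3)^(0) removes it from V


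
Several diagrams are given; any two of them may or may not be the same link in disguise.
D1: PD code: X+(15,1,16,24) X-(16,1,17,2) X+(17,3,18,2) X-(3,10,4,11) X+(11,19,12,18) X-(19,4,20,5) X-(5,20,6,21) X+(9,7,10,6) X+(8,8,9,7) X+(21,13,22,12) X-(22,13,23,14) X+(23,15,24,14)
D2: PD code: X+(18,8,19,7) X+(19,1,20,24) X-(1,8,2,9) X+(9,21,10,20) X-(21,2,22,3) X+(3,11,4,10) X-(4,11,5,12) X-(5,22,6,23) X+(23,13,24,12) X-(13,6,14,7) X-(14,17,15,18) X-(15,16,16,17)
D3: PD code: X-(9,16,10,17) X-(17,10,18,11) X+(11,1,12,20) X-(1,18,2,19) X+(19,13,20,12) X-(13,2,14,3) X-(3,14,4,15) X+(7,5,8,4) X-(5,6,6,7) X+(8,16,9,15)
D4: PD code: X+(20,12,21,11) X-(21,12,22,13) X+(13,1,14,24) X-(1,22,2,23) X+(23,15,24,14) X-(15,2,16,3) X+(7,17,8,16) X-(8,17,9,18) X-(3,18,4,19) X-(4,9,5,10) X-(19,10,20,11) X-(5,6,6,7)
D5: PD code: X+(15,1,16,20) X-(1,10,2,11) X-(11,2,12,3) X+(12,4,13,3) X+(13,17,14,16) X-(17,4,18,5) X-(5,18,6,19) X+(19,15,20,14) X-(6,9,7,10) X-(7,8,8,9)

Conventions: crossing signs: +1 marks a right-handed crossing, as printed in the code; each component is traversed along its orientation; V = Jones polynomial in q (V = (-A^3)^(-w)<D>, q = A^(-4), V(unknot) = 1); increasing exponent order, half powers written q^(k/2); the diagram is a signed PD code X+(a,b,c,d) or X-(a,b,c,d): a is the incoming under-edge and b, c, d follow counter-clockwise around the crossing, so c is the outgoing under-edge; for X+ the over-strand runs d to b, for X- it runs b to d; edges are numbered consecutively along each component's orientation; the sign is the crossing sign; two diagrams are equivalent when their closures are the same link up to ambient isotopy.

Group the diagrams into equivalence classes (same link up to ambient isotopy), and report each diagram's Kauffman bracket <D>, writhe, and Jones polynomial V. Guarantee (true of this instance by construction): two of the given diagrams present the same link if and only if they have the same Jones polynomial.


grouping into links: {D1, D2, D5} | {D3, D4}
V(D1) = -q^-3 + 2q^-2 - 2q^-1 + 3 - 2q + 2q^2 - q^3  (w +2, c 12, <D> = -A^-6 + 2A^-2 - 2A^2 + 3A^6 - 2A^10 + 2A^14 - A^18)
V(D2) = -q^-3 + 2q^-2 - 2q^-1 + 3 - 2q + 2q^2 - q^3  (w -2, c 12, <D> = -A^-18 + 2A^-14 - 2A^-10 + 3A^-6 - 2A^-2 + 2A^2 - A^6)
D3 (bracket A^-10 - A^-6 + 2A^-2 - 2A^2 + 2A^6 - 2A^10 + A^14; 10 crossings at w = -2): V = q^-5 - 2q^-4 + 2q^-3 - 2q^-2 + 2q^-1 - 1 + q
V(D4) = q^-5 - 2q^-4 + 2q^-3 - 2q^-2 + 2q^-1 - 1 + q  [12 crossings, <D> = A^-16 - A^-12 + 2A^-8 - 2A^-4 + 2 - 2A^4 + A^8, w = -4]
V(D5) = -q^-3 + 2q^-2 - 2q^-1 + 3 - 2q + 2q^2 - q^3  [10 crossings, <D> = -A^-18 + 2A^-14 - 2A^-10 + 3A^-6 - 2A^-2 + 2A^2 - A^6, w = -2]
key observation: 2 classes among 5 diagrams; unequal V(q) rules out equality


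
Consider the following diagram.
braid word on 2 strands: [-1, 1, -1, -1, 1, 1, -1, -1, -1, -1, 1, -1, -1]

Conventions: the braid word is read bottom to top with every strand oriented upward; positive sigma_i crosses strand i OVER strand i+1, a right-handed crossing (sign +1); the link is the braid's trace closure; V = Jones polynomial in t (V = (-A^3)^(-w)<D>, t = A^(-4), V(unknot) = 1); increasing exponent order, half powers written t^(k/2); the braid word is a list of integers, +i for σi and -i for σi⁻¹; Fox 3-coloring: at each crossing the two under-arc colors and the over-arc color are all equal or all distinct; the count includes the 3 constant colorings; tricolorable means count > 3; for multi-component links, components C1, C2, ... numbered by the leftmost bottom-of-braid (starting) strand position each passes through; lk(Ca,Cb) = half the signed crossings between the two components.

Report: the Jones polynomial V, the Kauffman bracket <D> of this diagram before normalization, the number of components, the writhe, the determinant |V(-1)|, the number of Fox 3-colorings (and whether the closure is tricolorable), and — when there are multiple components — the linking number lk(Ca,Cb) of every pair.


V(t) = -t^-7 + t^-6 - t^-5 + t^-4 + t^-2
bracket: -A^-7 - A + A^5 - A^9 + A^13, w = -5
1 component, writhe -5, over 13 crossings
det 5, colorings 3 of 3^13 — not tricolorable
observation: one generator, power 5: the (2,5) torus pattern


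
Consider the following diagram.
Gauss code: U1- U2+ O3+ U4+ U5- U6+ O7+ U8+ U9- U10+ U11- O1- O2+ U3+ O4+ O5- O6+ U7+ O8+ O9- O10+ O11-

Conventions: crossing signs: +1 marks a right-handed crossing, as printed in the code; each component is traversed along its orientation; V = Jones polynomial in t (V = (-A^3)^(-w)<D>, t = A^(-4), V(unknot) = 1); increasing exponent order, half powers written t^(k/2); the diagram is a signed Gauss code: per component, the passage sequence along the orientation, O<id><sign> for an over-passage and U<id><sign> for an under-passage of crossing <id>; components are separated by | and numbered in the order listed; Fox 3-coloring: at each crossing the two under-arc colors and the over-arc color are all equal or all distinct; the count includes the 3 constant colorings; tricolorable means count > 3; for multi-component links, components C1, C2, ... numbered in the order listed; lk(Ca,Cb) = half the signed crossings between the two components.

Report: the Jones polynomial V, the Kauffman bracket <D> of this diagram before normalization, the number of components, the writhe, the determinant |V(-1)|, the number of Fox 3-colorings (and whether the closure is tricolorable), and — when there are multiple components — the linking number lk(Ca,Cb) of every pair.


Jones polynomial: V(t) = t + t^3 - t^4
<D> = A^-7 - A^-3 - A^5; writhe +3
components 1, writhe +3 (11 crossings)
3-colorings: 9 of 3^11, det 3 — tricolorable
note: V spans 3 powers of t: at least 3 crossings in any diagram


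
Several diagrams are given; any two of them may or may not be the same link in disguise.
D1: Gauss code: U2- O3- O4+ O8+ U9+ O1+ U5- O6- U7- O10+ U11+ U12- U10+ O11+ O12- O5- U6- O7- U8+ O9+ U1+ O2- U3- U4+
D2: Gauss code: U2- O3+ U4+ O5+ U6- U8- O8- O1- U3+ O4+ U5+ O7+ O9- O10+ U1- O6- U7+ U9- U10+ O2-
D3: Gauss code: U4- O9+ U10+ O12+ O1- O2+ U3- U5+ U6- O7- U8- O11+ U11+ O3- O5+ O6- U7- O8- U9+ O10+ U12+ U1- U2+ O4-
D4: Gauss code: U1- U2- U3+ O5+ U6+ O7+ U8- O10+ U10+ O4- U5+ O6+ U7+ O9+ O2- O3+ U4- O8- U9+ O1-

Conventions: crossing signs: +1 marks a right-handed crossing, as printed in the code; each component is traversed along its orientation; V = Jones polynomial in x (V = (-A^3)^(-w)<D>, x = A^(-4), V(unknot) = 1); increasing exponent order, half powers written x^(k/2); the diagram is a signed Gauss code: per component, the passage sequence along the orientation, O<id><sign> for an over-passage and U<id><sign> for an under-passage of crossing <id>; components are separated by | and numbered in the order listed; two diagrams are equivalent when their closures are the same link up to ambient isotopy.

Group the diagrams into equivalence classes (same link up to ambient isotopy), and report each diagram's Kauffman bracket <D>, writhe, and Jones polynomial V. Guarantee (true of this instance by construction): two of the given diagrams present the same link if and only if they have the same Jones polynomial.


grouping into links: {D1, D3} | {D2, D4}
V(D1) = -x^-3 + x^-2 - x^-1 + 3 - x + x^2 - x^3  (w 0, c 12, <D> = -A^-12 + A^-8 - A^-4 + 3 - A^4 + A^8 - A^12)
D2 (bracket A^-20 - 2A^-16 + 2A^-12 - 2A^-8 + 2A^-4 - 1 + A^4; 10 crossings at w = 0): V = x^-1 - 1 + 2x - 2x^2 + 2x^3 - 2x^4 + x^5
D3 (bracket -A^-12 + A^-8 - A^-4 + 3 - A^4 + A^8 - A^12; 12 crossings at w = 0): V = -x^-3 + x^-2 - x^-1 + 3 - x + x^2 - x^3
V(D4) = x^-1 - 1 + 2x - 2x^2 + 2x^3 - 2x^4 + x^5  (w +2, c 10, <D> = A^-14 - 2A^-10 + 2A^-6 - 2A^-2 + 2A^2 - A^6 + A^10)
why: 2 values of V(x) split the 4 diagrams


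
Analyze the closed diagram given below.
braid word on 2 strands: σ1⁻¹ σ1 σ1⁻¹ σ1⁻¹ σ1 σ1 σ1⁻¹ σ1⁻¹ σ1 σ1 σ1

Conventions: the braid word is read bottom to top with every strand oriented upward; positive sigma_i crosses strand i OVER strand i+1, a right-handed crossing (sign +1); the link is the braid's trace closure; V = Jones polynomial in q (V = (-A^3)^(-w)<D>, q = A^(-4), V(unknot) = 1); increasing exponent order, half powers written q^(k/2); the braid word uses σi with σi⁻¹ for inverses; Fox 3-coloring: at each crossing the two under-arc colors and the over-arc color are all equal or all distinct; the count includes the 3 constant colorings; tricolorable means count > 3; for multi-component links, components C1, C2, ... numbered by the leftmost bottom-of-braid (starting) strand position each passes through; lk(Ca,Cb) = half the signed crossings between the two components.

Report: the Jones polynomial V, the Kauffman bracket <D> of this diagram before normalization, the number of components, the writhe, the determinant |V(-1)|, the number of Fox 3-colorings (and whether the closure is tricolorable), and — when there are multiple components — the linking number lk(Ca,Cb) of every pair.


V = 1
<D> = -A^3 (w = +1)
1 component over 11 crossings, w = +1
3 Fox colorings among 3^11, |V(-1)| = 1: not tricolorable
why: the word shrinks to σ1 after cancelling


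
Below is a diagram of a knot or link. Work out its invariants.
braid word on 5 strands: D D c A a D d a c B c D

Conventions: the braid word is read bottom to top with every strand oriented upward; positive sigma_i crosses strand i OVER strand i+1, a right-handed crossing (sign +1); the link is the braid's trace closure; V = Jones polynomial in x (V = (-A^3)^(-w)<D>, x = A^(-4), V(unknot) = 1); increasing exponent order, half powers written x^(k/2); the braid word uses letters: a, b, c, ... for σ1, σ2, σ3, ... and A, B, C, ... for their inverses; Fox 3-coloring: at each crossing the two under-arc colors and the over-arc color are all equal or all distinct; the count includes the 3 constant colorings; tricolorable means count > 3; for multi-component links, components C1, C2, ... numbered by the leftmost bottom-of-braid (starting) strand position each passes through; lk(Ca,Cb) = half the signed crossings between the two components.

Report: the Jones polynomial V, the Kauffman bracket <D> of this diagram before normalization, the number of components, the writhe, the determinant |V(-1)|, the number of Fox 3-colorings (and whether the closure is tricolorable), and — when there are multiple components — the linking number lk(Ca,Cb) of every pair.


V(x) = -x^-3 + x^-2 - x^-1 + 3 - x + x^2 - x^3
bracket: -A^-12 + A^-8 - A^-4 + 3 - A^4 + A^8 - A^12, w = 0
1 component, writhe 0, over 12 crossings
det 9, colorings 27 of 3^12 — tricolorable
observation: inverse pairs cancel, leaving σ4⁻¹ σ4⁻¹ σ3 σ1 σ3 σ2⁻¹ σ3 σ4⁻¹


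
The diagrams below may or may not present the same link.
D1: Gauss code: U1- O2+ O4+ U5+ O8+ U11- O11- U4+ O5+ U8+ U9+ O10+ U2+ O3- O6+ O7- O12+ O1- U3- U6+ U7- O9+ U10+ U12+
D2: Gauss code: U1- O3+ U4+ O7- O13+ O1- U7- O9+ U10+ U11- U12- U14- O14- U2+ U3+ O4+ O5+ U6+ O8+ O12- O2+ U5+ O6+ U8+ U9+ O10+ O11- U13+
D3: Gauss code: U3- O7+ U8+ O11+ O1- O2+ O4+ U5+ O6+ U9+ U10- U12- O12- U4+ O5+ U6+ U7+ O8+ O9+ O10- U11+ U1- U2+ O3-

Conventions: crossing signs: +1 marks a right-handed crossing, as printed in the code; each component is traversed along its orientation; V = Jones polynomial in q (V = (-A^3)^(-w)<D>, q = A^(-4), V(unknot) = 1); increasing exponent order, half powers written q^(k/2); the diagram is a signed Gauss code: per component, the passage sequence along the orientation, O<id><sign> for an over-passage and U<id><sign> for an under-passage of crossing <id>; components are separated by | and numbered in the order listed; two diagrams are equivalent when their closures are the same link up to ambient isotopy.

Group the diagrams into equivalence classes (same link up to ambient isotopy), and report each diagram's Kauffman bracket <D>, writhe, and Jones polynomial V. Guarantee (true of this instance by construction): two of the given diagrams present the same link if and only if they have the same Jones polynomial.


classes: {D1, D2, D3}
V(D1) = q^2 + 2q^4 - 2q^5 + q^6 - 2q^7 + q^8  [12 crossings, <D> = A^-20 - 2A^-16 + A^-12 - 2A^-8 + 2A^-4 + A^4, w = +4]
V(D2) = q^2 + 2q^4 - 2q^5 + q^6 - 2q^7 + q^8  (w +4, c 14, <D> = A^-20 - 2A^-16 + A^-12 - 2A^-8 + 2A^-4 + A^4)
V(D3) = q^2 + 2q^4 - 2q^5 + q^6 - 2q^7 + q^8  (w +4, c 12, <D> = A^-20 - 2A^-16 + A^-12 - 2A^-8 + 2A^-4 + A^4)
insight: all 3 diagrams share one V(q), hence one class
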